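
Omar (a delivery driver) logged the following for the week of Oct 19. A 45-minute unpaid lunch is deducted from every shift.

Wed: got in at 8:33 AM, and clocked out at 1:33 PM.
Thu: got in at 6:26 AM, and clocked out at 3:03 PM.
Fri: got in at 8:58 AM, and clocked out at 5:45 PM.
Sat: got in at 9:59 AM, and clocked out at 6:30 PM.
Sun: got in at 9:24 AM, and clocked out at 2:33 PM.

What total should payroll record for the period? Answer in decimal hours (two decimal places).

32.32 hours

Wed: 8:33 AM–1:33 PM = 5 h 0 min; less 45 min break → 4 h 15 min
Thu: 6:26 AM–3:03 PM = 8 h 37 min; less 45 min break → 7 h 52 min
Fri: 8:58 AM–5:45 PM = 8 h 47 min; less 45 min break → 8 h 2 min
Sat: 9:59 AM–6:30 PM = 8 h 31 min; less 45 min break → 7 h 46 min
Sun: 9:24 AM–2:33 PM = 5 h 9 min; less 45 min break → 4 h 24 min
Total: 4 h 15 min + 7 h 52 min + 8 h 2 min + 7 h 46 min + 4 h 24 min = 32 h 19 min.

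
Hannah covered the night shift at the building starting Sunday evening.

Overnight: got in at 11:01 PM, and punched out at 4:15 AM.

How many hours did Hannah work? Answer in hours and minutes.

Overnight: 11:01 PM → midnight = 0 h 59 min; midnight → 4:15 AM = 4 h 15 min; span 5 h 14 min

5 h 14 min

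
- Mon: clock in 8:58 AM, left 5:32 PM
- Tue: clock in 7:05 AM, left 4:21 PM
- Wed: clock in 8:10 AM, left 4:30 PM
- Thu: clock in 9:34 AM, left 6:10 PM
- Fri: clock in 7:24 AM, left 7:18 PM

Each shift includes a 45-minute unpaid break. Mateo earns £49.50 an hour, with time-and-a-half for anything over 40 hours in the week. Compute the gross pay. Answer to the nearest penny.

£2196.56

Mon: 8:58 AM–5:32 PM = 8 h 34 min; less 45 min break → 7 h 49 min
Tue: 7:05 AM–4:21 PM = 9 h 16 min; less 45 min break → 8 h 31 min
Wed: 8:10 AM–4:30 PM = 8 h 20 min; less 45 min break → 7 h 35 min
Thu: 9:34 AM–6:10 PM = 8 h 36 min; less 45 min break → 7 h 51 min
Fri: 7:24 AM–7:18 PM = 11 h 54 min; less 45 min break → 11 h 9 min
Total worked: 42 h 55 min = 2575 min.
Regular 40 h 0 min = 2400 min at £49.50/h; overtime 2 h 55 min = 175 min at £74.25/h.
Pay = (2400 × £49.50 + 175 × £74.25) ÷ 60 = £2196.56.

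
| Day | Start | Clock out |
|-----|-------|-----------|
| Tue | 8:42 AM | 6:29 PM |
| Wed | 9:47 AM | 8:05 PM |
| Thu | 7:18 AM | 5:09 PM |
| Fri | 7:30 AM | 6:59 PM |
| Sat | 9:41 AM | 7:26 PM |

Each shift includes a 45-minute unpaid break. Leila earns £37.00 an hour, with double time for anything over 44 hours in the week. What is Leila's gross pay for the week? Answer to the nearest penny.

Tue: 8:42 AM–6:29 PM = 9 h 47 min; less 45 min break → 9 h 2 min
Wed: 9:47 AM–8:05 PM = 10 h 18 min; less 45 min break → 9 h 33 min
Thu: 7:18 AM–5:09 PM = 9 h 51 min; less 45 min break → 9 h 6 min
Fri: 7:30 AM–6:59 PM = 11 h 29 min; less 45 min break → 10 h 44 min
Sat: 9:41 AM–7:26 PM = 9 h 45 min; less 45 min break → 9 h 0 min
Total worked: 47 h 25 min = 2845 min.
Regular 44 h 0 min = 2640 min at £37.00/h; overtime 3 h 25 min = 205 min at £74.00/h.
Pay = (2640 × £37.00 + 205 × £74.00) ÷ 60 = £1880.83.

£1880.83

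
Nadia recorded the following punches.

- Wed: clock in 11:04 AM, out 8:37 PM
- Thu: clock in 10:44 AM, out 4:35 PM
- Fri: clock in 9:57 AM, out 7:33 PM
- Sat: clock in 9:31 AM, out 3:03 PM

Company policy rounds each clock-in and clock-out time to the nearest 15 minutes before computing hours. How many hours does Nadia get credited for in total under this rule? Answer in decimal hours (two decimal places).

30.25 hours

Wed: in 11:04 AM→11:00 AM, out 8:37 PM→8:30 PM; 9 h 30 min
Thu: in 10:44 AM→10:45 AM, out 4:35 PM→4:30 PM; 5 h 45 min
Fri: in 9:57 AM→10:00 AM, out 7:33 PM→7:30 PM; 9 h 30 min
Sat: in 9:31 AM→9:30 AM, out 3:03 PM→3:00 PM; 5 h 30 min
Total credited: 30 h 15 min.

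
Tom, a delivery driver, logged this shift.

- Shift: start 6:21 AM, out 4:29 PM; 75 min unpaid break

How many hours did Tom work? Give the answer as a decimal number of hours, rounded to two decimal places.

Shift: 6:21 AM–4:29 PM = 10 h 8 min; less 75 min break → 8 h 53 min

8.88 hours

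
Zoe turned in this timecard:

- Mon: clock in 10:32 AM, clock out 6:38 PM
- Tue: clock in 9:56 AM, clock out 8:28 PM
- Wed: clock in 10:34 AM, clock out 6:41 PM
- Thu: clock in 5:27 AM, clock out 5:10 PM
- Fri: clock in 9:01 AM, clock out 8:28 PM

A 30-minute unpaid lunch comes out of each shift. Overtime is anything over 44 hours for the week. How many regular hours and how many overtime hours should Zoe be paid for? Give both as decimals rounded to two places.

Regular 44.00 hours, overtime 3.42 hours

Mon: 10:32 AM–6:38 PM = 8 h 6 min; less 30 min break → 7 h 36 min
Tue: 9:56 AM–8:28 PM = 10 h 32 min; less 30 min break → 10 h 2 min
Wed: 10:34 AM–6:41 PM = 8 h 7 min; less 30 min break → 7 h 37 min
Thu: 5:27 AM–5:10 PM = 11 h 43 min; less 30 min break → 11 h 13 min
Fri: 9:01 AM–8:28 PM = 11 h 27 min; less 30 min break → 10 h 57 min
Total worked: 47 h 25 min = 47.42 h.
Threshold 44 h → overtime 3 h 25 min, regular 44 h 0 min.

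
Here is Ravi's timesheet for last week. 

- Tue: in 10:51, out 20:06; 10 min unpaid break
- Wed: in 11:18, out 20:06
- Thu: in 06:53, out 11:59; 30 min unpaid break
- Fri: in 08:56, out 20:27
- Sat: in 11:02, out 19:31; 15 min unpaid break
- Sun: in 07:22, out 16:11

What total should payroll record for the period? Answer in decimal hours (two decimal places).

Tue: 10:51–20:06 = 9 h 15 min; less 10 min break → 9 h 5 min
Wed: 11:18–20:06 = 8 h 48 min
Thu: 06:53–11:59 = 5 h 6 min; less 30 min break → 4 h 36 min
Fri: 08:56–20:27 = 11 h 31 min
Sat: 11:02–19:31 = 8 h 29 min; less 15 min break → 8 h 14 min
Sun: 07:22–16:11 = 8 h 49 min
Total: 9 h 5 min + 8 h 48 min + 4 h 36 min + 11 h 31 min + 8 h 14 min + 8 h 49 min = 51 h 3 min.

51.05 hours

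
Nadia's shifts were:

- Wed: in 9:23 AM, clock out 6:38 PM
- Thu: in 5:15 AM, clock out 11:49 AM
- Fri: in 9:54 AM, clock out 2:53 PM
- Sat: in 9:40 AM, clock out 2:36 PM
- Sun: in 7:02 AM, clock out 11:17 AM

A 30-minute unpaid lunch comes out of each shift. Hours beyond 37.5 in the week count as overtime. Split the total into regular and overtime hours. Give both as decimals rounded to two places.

Wed: 9:23 AM–6:38 PM = 9 h 15 min; less 30 min break → 8 h 45 min
Thu: 5:15 AM–11:49 AM = 6 h 34 min; less 30 min break → 6 h 4 min
Fri: 9:54 AM–2:53 PM = 4 h 59 min; less 30 min break → 4 h 29 min
Sat: 9:40 AM–2:36 PM = 4 h 56 min; less 30 min break → 4 h 26 min
Sun: 7:02 AM–11:17 AM = 4 h 15 min; less 30 min break → 3 h 45 min
Total worked: 27 h 29 min = 27.48 h.
Threshold 37.5 h → overtime 0 h 0 min, regular 27 h 29 min.

Regular 27.48 hours, overtime 0.00 hours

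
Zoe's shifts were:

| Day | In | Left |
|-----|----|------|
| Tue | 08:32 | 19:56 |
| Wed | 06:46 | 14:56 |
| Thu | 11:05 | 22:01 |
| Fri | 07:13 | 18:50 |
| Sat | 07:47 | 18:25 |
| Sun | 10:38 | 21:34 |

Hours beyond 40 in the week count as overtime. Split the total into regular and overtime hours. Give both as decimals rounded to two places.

Tue: 08:32–19:56 = 11 h 24 min
Wed: 06:46–14:56 = 8 h 10 min
Thu: 11:05–22:01 = 10 h 56 min
Fri: 07:13–18:50 = 11 h 37 min
Sat: 07:47–18:25 = 10 h 38 min
Sun: 10:38–21:34 = 10 h 56 min
Total worked: 63 h 41 min = 63.68 h.
Threshold 40 h → overtime 23 h 41 min, regular 40 h 0 min.

Regular 40.00 hours, overtime 23.68 hours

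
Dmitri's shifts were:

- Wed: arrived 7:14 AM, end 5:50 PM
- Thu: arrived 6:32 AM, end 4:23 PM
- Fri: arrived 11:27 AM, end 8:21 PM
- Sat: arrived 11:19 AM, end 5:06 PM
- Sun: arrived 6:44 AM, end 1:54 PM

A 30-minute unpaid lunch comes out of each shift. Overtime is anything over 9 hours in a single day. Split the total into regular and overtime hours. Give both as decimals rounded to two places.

Regular 38.35 hours, overtime 1.45 hours

Wed: 7:14 AM–5:50 PM = 10 h 36 min; less 30 min break → 10 h 6 min
Thu: 6:32 AM–4:23 PM = 9 h 51 min; less 30 min break → 9 h 21 min
Fri: 11:27 AM–8:21 PM = 8 h 54 min; less 30 min break → 8 h 24 min
Sat: 11:19 AM–5:06 PM = 5 h 47 min; less 30 min break → 5 h 17 min
Sun: 6:44 AM–1:54 PM = 7 h 10 min; less 30 min break → 6 h 40 min
Wed reg 9 h 0 min / OT 1 h 6 min; Thu reg 9 h 0 min / OT 0 h 21 min; Fri reg 8 h 24 min / OT 0 h 0 min; Sat reg 5 h 17 min / OT 0 h 0 min; Sun reg 6 h 40 min / OT 0 h 0 min.
Totals: regular 38 h 21 min, overtime 1 h 27 min.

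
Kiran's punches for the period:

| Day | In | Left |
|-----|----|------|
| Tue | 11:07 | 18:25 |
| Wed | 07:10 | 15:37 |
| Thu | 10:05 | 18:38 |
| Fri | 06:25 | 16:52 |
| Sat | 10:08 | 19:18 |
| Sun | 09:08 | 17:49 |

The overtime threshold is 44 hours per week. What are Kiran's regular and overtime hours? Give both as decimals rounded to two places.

Tue: 11:07–18:25 = 7 h 18 min
Wed: 07:10–15:37 = 8 h 27 min
Thu: 10:05–18:38 = 8 h 33 min
Fri: 06:25–16:52 = 10 h 27 min
Sat: 10:08–19:18 = 9 h 10 min
Sun: 09:08–17:49 = 8 h 41 min
Total worked: 52 h 36 min = 52.60 h.
Threshold 44 h → overtime 8 h 36 min, regular 44 h 0 min.

Regular 44.00 hours, overtime 8.60 hours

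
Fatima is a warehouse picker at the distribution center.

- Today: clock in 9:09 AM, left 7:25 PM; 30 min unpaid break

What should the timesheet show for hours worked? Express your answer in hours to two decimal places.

Today: 9:09 AM–7:25 PM = 10 h 16 min; less 30 min break → 9 h 46 min

9.77 hours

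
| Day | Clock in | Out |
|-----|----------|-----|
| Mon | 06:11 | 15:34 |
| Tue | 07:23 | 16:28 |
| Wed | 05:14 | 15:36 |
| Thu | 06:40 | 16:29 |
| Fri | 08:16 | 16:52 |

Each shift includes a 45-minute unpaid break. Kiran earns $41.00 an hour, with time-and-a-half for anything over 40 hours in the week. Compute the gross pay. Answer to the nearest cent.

Mon: 06:11–15:34 = 9 h 23 min; less 45 min break → 8 h 38 min
Tue: 07:23–16:28 = 9 h 5 min; less 45 min break → 8 h 20 min
Wed: 05:14–15:36 = 10 h 22 min; less 45 min break → 9 h 37 min
Thu: 06:40–16:29 = 9 h 49 min; less 45 min break → 9 h 4 min
Fri: 08:16–16:52 = 8 h 36 min; less 45 min break → 7 h 51 min
Total worked: 43 h 30 min = 2610 min.
Regular 40 h 0 min = 2400 min at $41.00/h; overtime 3 h 30 min = 210 min at $61.50/h.
Pay = (2400 × $41.00 + 210 × $61.50) ÷ 60 = $1855.25.

$1855.25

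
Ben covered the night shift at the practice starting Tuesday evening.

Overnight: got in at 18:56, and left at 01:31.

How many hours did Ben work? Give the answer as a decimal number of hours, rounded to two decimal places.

6.58 hours

Overnight: 18:56 → midnight = 5 h 4 min; midnight → 01:31 = 1 h 31 min; span 6 h 35 min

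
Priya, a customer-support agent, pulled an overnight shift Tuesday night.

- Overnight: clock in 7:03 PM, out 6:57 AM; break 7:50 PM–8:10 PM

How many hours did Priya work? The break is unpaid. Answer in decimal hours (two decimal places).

Overnight: 7:03 PM → midnight = 4 h 57 min; midnight → 6:57 AM = 6 h 57 min; span 11 h 54 min; less 20 min break → 11 h 34 min

11.57 hours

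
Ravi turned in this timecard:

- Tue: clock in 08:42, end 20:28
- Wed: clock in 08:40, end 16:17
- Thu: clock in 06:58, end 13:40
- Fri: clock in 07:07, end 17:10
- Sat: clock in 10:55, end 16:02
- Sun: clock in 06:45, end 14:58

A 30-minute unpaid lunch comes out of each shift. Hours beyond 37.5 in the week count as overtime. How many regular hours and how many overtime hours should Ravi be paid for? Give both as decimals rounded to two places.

Regular 37.50 hours, overtime 8.97 hours

Tue: 08:42–20:28 = 11 h 46 min; less 30 min break → 11 h 16 min
Wed: 08:40–16:17 = 7 h 37 min; less 30 min break → 7 h 7 min
Thu: 06:58–13:40 = 6 h 42 min; less 30 min break → 6 h 12 min
Fri: 07:07–17:10 = 10 h 3 min; less 30 min break → 9 h 33 min
Sat: 10:55–16:02 = 5 h 7 min; less 30 min break → 4 h 37 min
Sun: 06:45–14:58 = 8 h 13 min; less 30 min break → 7 h 43 min
Total worked: 46 h 28 min = 46.47 h.
Threshold 37.5 h → overtime 8 h 58 min, regular 37 h 30 min.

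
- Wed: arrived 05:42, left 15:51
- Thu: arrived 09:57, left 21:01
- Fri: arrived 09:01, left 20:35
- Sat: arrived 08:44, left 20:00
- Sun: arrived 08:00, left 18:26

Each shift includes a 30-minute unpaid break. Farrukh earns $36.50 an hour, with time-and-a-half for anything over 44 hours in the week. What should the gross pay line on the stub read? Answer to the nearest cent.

$2043.09

Wed: 05:42–15:51 = 10 h 9 min; less 30 min break → 9 h 39 min
Thu: 09:57–21:01 = 11 h 4 min; less 30 min break → 10 h 34 min
Fri: 09:01–20:35 = 11 h 34 min; less 30 min break → 11 h 4 min
Sat: 08:44–20:00 = 11 h 16 min; less 30 min break → 10 h 46 min
Sun: 08:00–18:26 = 10 h 26 min; less 30 min break → 9 h 56 min
Total worked: 51 h 59 min = 3119 min.
Regular 44 h 0 min = 2640 min at $36.50/h; overtime 7 h 59 min = 479 min at $54.75/h.
Pay = (2640 × $36.50 + 479 × $54.75) ÷ 60 = $2043.09.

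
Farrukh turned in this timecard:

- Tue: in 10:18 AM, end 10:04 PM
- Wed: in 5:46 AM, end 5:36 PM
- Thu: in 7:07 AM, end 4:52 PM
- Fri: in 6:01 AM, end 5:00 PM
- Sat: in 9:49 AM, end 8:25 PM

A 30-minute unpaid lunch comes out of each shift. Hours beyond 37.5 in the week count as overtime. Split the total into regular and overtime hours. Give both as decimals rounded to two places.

Tue: 10:18 AM–10:04 PM = 11 h 46 min; less 30 min break → 11 h 16 min
Wed: 5:46 AM–5:36 PM = 11 h 50 min; less 30 min break → 11 h 20 min
Thu: 7:07 AM–4:52 PM = 9 h 45 min; less 30 min break → 9 h 15 min
Fri: 6:01 AM–5:00 PM = 10 h 59 min; less 30 min break → 10 h 29 min
Sat: 9:49 AM–8:25 PM = 10 h 36 min; less 30 min break → 10 h 6 min
Total worked: 52 h 26 min = 52.43 h.
Threshold 37.5 h → overtime 14 h 56 min, regular 37 h 30 min.

Regular 37.50 hours, overtime 14.93 hours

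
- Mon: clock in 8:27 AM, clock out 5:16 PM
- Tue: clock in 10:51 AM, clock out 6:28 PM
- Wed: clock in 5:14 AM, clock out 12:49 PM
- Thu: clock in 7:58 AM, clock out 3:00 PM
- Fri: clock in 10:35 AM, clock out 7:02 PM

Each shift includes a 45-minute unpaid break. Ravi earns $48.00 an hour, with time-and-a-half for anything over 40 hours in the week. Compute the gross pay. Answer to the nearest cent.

Mon: 8:27 AM–5:16 PM = 8 h 49 min; less 45 min break → 8 h 4 min
Tue: 10:51 AM–6:28 PM = 7 h 37 min; less 45 min break → 6 h 52 min
Wed: 5:14 AM–12:49 PM = 7 h 35 min; less 45 min break → 6 h 50 min
Thu: 7:58 AM–3:00 PM = 7 h 2 min; less 45 min break → 6 h 17 min
Fri: 10:35 AM–7:02 PM = 8 h 27 min; less 45 min break → 7 h 42 min
Total worked: 35 h 45 min = 2145 min.
Regular 35 h 45 min = 2145 min at $48.00/h; overtime 0 h 0 min = 0 min at $72.00/h.
Pay = (2145 × $48.00 + 0 × $72.00) ÷ 60 = $1716.00.

$1716.00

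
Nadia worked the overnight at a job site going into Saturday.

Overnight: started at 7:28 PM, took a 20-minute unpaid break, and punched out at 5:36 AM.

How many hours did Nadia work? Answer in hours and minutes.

Overnight: 7:28 PM → midnight = 4 h 32 min; midnight → 5:36 AM = 5 h 36 min; span 10 h 8 min; less 20 min break → 9 h 48 min

9 h 48 min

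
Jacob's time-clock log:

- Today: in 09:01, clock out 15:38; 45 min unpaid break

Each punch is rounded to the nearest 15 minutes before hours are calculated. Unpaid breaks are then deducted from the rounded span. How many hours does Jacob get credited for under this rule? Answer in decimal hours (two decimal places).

Today: in 09:01→09:00, out 15:38→15:45; 6 h 45 min − 45 min = 6 h 0 min

6.00 hours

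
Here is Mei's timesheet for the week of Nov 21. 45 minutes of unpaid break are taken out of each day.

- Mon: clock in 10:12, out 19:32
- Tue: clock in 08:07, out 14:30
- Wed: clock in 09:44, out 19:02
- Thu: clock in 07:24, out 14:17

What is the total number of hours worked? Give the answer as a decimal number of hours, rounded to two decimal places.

Mon: 10:12–19:32 = 9 h 20 min; less 45 min break → 8 h 35 min
Tue: 08:07–14:30 = 6 h 23 min; less 45 min break → 5 h 38 min
Wed: 09:44–19:02 = 9 h 18 min; less 45 min break → 8 h 33 min
Thu: 07:24–14:17 = 6 h 53 min; less 45 min break → 6 h 8 min
Total: 8 h 35 min + 5 h 38 min + 8 h 33 min + 6 h 8 min = 28 h 54 min.

28.90 hours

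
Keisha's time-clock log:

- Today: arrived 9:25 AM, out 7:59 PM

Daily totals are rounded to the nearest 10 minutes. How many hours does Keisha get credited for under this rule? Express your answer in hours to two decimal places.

Today: 9:25 AM–7:59 PM = 10 h 34 min → rounds to 10 h 30 min

10.50 hours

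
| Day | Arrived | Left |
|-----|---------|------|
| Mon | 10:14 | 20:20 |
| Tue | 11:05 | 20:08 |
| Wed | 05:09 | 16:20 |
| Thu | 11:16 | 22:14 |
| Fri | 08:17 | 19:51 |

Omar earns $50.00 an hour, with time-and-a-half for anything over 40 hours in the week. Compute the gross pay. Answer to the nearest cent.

Mon: 10:14–20:20 = 10 h 6 min
Tue: 11:05–20:08 = 9 h 3 min
Wed: 05:09–16:20 = 11 h 11 min
Thu: 11:16–22:14 = 10 h 58 min
Fri: 08:17–19:51 = 11 h 34 min
Total worked: 52 h 52 min = 3172 min.
Regular 40 h 0 min = 2400 min at $50.00/h; overtime 12 h 52 min = 772 min at $75.00/h.
Pay = (2400 × $50.00 + 772 × $75.00) ÷ 60 = $2965.00.

$2965.00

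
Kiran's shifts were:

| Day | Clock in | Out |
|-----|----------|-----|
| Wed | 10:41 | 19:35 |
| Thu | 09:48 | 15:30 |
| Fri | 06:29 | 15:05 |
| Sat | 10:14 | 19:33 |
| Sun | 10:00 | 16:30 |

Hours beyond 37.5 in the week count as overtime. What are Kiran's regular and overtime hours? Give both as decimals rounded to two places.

Regular 37.50 hours, overtime 1.52 hours

Wed: 10:41–19:35 = 8 h 54 min
Thu: 09:48–15:30 = 5 h 42 min
Fri: 06:29–15:05 = 8 h 36 min
Sat: 10:14–19:33 = 9 h 19 min
Sun: 10:00–16:30 = 6 h 30 min
Total worked: 39 h 1 min = 39.02 h.
Threshold 37.5 h → overtime 1 h 31 min, regular 37 h 30 min.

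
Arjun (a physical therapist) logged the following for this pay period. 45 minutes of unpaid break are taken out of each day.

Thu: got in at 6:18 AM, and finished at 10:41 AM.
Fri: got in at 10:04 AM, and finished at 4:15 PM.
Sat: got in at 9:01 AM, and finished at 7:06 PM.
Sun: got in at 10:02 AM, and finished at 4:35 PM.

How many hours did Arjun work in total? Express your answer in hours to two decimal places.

24.20 hours

Thu: 6:18 AM–10:41 AM = 4 h 23 min; less 45 min break → 3 h 38 min
Fri: 10:04 AM–4:15 PM = 6 h 11 min; less 45 min break → 5 h 26 min
Sat: 9:01 AM–7:06 PM = 10 h 5 min; less 45 min break → 9 h 20 min
Sun: 10:02 AM–4:35 PM = 6 h 33 min; less 45 min break → 5 h 48 min
Total: 3 h 38 min + 5 h 26 min + 9 h 20 min + 5 h 48 min = 24 h 12 min.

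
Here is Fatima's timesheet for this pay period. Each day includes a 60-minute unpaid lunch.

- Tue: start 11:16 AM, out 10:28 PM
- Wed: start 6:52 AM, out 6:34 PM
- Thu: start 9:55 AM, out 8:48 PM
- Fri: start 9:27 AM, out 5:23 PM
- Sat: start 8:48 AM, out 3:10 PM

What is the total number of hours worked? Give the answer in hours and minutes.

43 h 5 min

Tue: 11:16 AM–10:28 PM = 11 h 12 min; less 60 min break → 10 h 12 min
Wed: 6:52 AM–6:34 PM = 11 h 42 min; less 60 min break → 10 h 42 min
Thu: 9:55 AM–8:48 PM = 10 h 53 min; less 60 min break → 9 h 53 min
Fri: 9:27 AM–5:23 PM = 7 h 56 min; less 60 min break → 6 h 56 min
Sat: 8:48 AM–3:10 PM = 6 h 22 min; less 60 min break → 5 h 22 min
Total: 10 h 12 min + 10 h 42 min + 9 h 53 min + 6 h 56 min + 5 h 22 min = 43 h 5 min.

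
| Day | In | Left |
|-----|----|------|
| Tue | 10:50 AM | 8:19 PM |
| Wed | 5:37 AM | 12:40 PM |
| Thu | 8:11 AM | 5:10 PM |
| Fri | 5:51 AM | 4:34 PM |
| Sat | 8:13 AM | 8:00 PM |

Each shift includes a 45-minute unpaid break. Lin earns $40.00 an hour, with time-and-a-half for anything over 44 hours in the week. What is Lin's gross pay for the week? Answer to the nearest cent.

Tue: 10:50 AM–8:19 PM = 9 h 29 min; less 45 min break → 8 h 44 min
Wed: 5:37 AM–12:40 PM = 7 h 3 min; less 45 min break → 6 h 18 min
Thu: 8:11 AM–5:10 PM = 8 h 59 min; less 45 min break → 8 h 14 min
Fri: 5:51 AM–4:34 PM = 10 h 43 min; less 45 min break → 9 h 58 min
Sat: 8:13 AM–8:00 PM = 11 h 47 min; less 45 min break → 11 h 2 min
Total worked: 44 h 16 min = 2656 min.
Regular 44 h 0 min = 2640 min at $40.00/h; overtime 0 h 16 min = 16 min at $60.00/h.
Pay = (2640 × $40.00 + 16 × $60.00) ÷ 60 = $1776.00.

$1776.00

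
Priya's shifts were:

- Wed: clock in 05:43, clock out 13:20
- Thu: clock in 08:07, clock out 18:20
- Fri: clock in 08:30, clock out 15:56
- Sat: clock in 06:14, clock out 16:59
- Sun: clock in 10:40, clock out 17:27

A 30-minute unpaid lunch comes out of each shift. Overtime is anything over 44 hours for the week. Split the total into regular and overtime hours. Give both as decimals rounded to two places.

Wed: 05:43–13:20 = 7 h 37 min; less 30 min break → 7 h 7 min
Thu: 08:07–18:20 = 10 h 13 min; less 30 min break → 9 h 43 min
Fri: 08:30–15:56 = 7 h 26 min; less 30 min break → 6 h 56 min
Sat: 06:14–16:59 = 10 h 45 min; less 30 min break → 10 h 15 min
Sun: 10:40–17:27 = 6 h 47 min; less 30 min break → 6 h 17 min
Total worked: 40 h 18 min = 40.30 h.
Threshold 44 h → overtime 0 h 0 min, regular 40 h 18 min.

Regular 40.30 hours, overtime 0.00 hours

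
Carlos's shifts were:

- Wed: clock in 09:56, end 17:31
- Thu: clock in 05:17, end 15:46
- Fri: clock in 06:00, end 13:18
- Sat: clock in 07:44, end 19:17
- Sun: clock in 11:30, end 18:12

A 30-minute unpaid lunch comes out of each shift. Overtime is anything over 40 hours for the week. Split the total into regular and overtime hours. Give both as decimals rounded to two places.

Regular 40.00 hours, overtime 1.12 hours

Wed: 09:56–17:31 = 7 h 35 min; less 30 min break → 7 h 5 min
Thu: 05:17–15:46 = 10 h 29 min; less 30 min break → 9 h 59 min
Fri: 06:00–13:18 = 7 h 18 min; less 30 min break → 6 h 48 min
Sat: 07:44–19:17 = 11 h 33 min; less 30 min break → 11 h 3 min
Sun: 11:30–18:12 = 6 h 42 min; less 30 min break → 6 h 12 min
Total worked: 41 h 7 min = 41.12 h.
Threshold 40 h → overtime 1 h 7 min, regular 40 h 0 min.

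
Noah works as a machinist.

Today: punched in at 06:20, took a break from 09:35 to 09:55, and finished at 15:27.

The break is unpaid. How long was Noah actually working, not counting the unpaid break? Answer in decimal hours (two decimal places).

Today: 06:20–15:27 = 9 h 7 min; less 20 min break → 8 h 47 min

8.78 hours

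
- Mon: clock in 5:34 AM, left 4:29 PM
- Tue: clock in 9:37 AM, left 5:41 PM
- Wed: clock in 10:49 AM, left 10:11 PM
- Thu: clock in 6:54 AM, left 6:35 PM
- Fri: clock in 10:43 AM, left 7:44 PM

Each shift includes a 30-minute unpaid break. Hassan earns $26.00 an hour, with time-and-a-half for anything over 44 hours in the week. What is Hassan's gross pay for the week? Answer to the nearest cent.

$1321.45

Mon: 5:34 AM–4:29 PM = 10 h 55 min; less 30 min break → 10 h 25 min
Tue: 9:37 AM–5:41 PM = 8 h 4 min; less 30 min break → 7 h 34 min
Wed: 10:49 AM–10:11 PM = 11 h 22 min; less 30 min break → 10 h 52 min
Thu: 6:54 AM–6:35 PM = 11 h 41 min; less 30 min break → 11 h 11 min
Fri: 10:43 AM–7:44 PM = 9 h 1 min; less 30 min break → 8 h 31 min
Total worked: 48 h 33 min = 2913 min.
Regular 44 h 0 min = 2640 min at $26.00/h; overtime 4 h 33 min = 273 min at $39.00/h.
Pay = (2640 × $26.00 + 273 × $39.00) ÷ 60 = $1321.45.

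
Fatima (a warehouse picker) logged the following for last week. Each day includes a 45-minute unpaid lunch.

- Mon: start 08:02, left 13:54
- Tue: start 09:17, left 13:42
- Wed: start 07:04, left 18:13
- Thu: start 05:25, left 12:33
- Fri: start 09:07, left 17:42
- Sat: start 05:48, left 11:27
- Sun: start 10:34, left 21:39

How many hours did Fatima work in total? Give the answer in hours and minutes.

48 h 38 min

Mon: 08:02–13:54 = 5 h 52 min; less 45 min break → 5 h 7 min
Tue: 09:17–13:42 = 4 h 25 min; less 45 min break → 3 h 40 min
Wed: 07:04–18:13 = 11 h 9 min; less 45 min break → 10 h 24 min
Thu: 05:25–12:33 = 7 h 8 min; less 45 min break → 6 h 23 min
Fri: 09:07–17:42 = 8 h 35 min; less 45 min break → 7 h 50 min
Sat: 05:48–11:27 = 5 h 39 min; less 45 min break → 4 h 54 min
Sun: 10:34–21:39 = 11 h 5 min; less 45 min break → 10 h 20 min
Total: 5 h 7 min + 3 h 40 min + 10 h 24 min + 6 h 23 min + 7 h 50 min + 4 h 54 min + 10 h 20 min = 48 h 38 min.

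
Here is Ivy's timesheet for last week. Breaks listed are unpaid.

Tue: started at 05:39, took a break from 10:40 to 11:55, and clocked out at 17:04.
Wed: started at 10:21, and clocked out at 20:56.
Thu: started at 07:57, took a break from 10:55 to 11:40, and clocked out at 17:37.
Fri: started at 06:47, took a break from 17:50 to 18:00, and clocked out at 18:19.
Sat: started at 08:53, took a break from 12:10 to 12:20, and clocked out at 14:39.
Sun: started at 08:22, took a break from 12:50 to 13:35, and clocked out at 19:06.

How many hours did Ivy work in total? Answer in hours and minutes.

Tue: 05:39–17:04 = 11 h 25 min; less 75 min break → 10 h 10 min
Wed: 10:21–20:56 = 10 h 35 min
Thu: 07:57–17:37 = 9 h 40 min; less 45 min break → 8 h 55 min
Fri: 06:47–18:19 = 11 h 32 min; less 10 min break → 11 h 22 min
Sat: 08:53–14:39 = 5 h 46 min; less 10 min break → 5 h 36 min
Sun: 08:22–19:06 = 10 h 44 min; less 45 min break → 9 h 59 min
Total: 10 h 10 min + 10 h 35 min + 8 h 55 min + 11 h 22 min + 5 h 36 min + 9 h 59 min = 56 h 37 min.

56 h 37 min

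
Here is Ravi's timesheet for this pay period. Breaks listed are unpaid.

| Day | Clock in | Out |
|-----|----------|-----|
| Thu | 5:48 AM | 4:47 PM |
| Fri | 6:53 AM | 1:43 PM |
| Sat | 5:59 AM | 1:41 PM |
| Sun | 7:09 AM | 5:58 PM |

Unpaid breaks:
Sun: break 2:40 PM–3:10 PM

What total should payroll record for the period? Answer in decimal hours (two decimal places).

Thu: 5:48 AM–4:47 PM = 10 h 59 min
Fri: 6:53 AM–1:43 PM = 6 h 50 min
Sat: 5:59 AM–1:41 PM = 7 h 42 min
Sun: 7:09 AM–5:58 PM = 10 h 49 min; less 30 min break → 10 h 19 min
Total: 10 h 59 min + 6 h 50 min + 7 h 42 min + 10 h 19 min = 35 h 50 min.

35.83 hours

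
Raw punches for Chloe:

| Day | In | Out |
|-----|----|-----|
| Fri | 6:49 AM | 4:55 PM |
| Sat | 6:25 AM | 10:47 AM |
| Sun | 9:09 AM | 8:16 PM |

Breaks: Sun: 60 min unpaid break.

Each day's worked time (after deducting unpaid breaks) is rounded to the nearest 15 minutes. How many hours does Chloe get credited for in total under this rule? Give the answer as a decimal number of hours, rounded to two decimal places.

24.25 hours

Fri: 6:49 AM–4:55 PM = 10 h 6 min → rounds to 10 h 0 min
Sat: 6:25 AM–10:47 AM = 4 h 22 min → rounds to 4 h 15 min
Sun: 9:09 AM–8:16 PM = 11 h 7 min − 60 min = 10 h 7 min → rounds to 10 h 0 min
Total credited: 24 h 15 min.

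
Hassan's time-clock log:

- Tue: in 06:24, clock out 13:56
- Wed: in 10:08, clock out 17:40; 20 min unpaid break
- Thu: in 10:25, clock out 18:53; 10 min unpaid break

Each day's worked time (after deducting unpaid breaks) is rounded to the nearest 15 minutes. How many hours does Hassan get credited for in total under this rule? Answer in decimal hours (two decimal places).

23.00 hours

Tue: 06:24–13:56 = 7 h 32 min → rounds to 7 h 30 min
Wed: 10:08–17:40 = 7 h 32 min − 20 min = 7 h 12 min → rounds to 7 h 15 min
Thu: 10:25–18:53 = 8 h 28 min − 10 min = 8 h 18 min → rounds to 8 h 15 min
Total credited: 23 h 0 min.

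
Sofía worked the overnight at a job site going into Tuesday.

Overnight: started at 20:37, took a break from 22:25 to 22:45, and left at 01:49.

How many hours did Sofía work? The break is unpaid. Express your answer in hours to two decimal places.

4.87 hours

Overnight: 20:37 → midnight = 3 h 23 min; midnight → 01:49 = 1 h 49 min; span 5 h 12 min; less 20 min break → 4 h 52 min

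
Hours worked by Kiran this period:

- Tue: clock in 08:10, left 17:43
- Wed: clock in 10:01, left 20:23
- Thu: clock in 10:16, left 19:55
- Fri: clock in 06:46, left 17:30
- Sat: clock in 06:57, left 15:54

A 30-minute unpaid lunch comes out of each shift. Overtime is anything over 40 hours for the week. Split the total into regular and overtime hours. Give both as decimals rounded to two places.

Regular 40.00 hours, overtime 6.75 hours

Tue: 08:10–17:43 = 9 h 33 min; less 30 min break → 9 h 3 min
Wed: 10:01–20:23 = 10 h 22 min; less 30 min break → 9 h 52 min
Thu: 10:16–19:55 = 9 h 39 min; less 30 min break → 9 h 9 min
Fri: 06:46–17:30 = 10 h 44 min; less 30 min break → 10 h 14 min
Sat: 06:57–15:54 = 8 h 57 min; less 30 min break → 8 h 27 min
Total worked: 46 h 45 min = 46.75 h.
Threshold 40 h → overtime 6 h 45 min, regular 40 h 0 min.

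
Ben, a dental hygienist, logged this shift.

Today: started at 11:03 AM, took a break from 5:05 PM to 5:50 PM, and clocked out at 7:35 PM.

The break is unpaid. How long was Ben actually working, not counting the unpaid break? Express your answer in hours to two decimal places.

Today: 11:03 AM–7:35 PM = 8 h 32 min; less 45 min break → 7 h 47 min

7.78 hours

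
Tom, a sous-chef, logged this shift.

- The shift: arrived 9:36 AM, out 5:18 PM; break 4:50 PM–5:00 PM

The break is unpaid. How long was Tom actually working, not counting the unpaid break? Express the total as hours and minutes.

The shift: 9:36 AM–5:18 PM = 7 h 42 min; less 10 min break → 7 h 32 min

7 h 32 min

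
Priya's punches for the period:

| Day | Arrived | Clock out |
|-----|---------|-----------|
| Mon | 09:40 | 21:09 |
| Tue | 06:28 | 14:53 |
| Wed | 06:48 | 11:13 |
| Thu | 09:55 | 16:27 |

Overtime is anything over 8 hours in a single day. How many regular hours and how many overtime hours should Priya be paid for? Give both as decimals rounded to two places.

Regular 26.95 hours, overtime 3.90 hours

Mon: 09:40–21:09 = 11 h 29 min
Tue: 06:28–14:53 = 8 h 25 min
Wed: 06:48–11:13 = 4 h 25 min
Thu: 09:55–16:27 = 6 h 32 min
Mon reg 8 h 0 min / OT 3 h 29 min; Tue reg 8 h 0 min / OT 0 h 25 min; Wed reg 4 h 25 min / OT 0 h 0 min; Thu reg 6 h 32 min / OT 0 h 0 min.
Totals: regular 26 h 57 min, overtime 3 h 54 min.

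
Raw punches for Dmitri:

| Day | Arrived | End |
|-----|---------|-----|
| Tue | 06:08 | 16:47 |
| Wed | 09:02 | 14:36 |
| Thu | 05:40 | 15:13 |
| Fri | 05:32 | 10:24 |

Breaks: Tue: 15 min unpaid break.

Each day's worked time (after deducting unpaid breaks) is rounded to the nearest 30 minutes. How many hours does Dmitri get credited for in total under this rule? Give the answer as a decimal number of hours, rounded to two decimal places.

30.50 hours

Tue: 06:08–16:47 = 10 h 39 min − 15 min = 10 h 24 min → rounds to 10 h 30 min
Wed: 09:02–14:36 = 5 h 34 min → rounds to 5 h 30 min
Thu: 05:40–15:13 = 9 h 33 min → rounds to 9 h 30 min
Fri: 05:32–10:24 = 4 h 52 min → rounds to 5 h 0 min
Total credited: 30 h 30 min.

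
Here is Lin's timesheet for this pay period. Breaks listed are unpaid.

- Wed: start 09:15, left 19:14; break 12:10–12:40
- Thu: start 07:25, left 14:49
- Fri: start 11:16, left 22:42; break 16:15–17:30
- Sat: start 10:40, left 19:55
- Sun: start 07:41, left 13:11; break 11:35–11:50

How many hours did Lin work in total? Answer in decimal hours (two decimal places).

Wed: 09:15–19:14 = 9 h 59 min; less 30 min break → 9 h 29 min
Thu: 07:25–14:49 = 7 h 24 min
Fri: 11:16–22:42 = 11 h 26 min; less 75 min break → 10 h 11 min
Sat: 10:40–19:55 = 9 h 15 min
Sun: 07:41–13:11 = 5 h 30 min; less 15 min break → 5 h 15 min
Total: 9 h 29 min + 7 h 24 min + 10 h 11 min + 9 h 15 min + 5 h 15 min = 41 h 34 min.

41.57 hours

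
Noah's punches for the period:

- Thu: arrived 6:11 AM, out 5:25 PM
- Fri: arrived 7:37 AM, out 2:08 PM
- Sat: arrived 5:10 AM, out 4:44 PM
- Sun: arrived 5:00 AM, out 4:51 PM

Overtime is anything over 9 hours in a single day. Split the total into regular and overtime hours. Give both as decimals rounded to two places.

Regular 33.52 hours, overtime 7.65 hours

Thu: 6:11 AM–5:25 PM = 11 h 14 min
Fri: 7:37 AM–2:08 PM = 6 h 31 min
Sat: 5:10 AM–4:44 PM = 11 h 34 min
Sun: 5:00 AM–4:51 PM = 11 h 51 min
Thu reg 9 h 0 min / OT 2 h 14 min; Fri reg 6 h 31 min / OT 0 h 0 min; Sat reg 9 h 0 min / OT 2 h 34 min; Sun reg 9 h 0 min / OT 2 h 51 min.
Totals: regular 33 h 31 min, overtime 7 h 39 min.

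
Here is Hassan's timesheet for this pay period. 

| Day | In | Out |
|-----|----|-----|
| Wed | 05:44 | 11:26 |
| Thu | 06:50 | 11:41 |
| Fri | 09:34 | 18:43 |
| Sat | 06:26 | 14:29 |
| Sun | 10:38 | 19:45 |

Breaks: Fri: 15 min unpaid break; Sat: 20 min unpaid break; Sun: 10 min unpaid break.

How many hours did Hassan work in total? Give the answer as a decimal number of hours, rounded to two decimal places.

Wed: 05:44–11:26 = 5 h 42 min
Thu: 06:50–11:41 = 4 h 51 min
Fri: 09:34–18:43 = 9 h 9 min; less 15 min break → 8 h 54 min
Sat: 06:26–14:29 = 8 h 3 min; less 20 min break → 7 h 43 min
Sun: 10:38–19:45 = 9 h 7 min; less 10 min break → 8 h 57 min
Total: 5 h 42 min + 4 h 51 min + 8 h 54 min + 7 h 43 min + 8 h 57 min = 36 h 7 min.

36.12 hours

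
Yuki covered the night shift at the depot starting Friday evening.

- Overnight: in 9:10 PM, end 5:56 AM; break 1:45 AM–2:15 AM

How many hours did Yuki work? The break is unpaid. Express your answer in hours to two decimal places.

Overnight: 9:10 PM → midnight = 2 h 50 min; midnight → 5:56 AM = 5 h 56 min; span 8 h 46 min; less 30 min break → 8 h 16 min

8.27 hours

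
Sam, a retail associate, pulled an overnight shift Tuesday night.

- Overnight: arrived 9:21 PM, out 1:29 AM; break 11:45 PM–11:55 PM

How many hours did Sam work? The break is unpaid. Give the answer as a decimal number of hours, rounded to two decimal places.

3.97 hours

Overnight: 9:21 PM → midnight = 2 h 39 min; midnight → 1:29 AM = 1 h 29 min; span 4 h 8 min; less 10 min break → 3 h 58 min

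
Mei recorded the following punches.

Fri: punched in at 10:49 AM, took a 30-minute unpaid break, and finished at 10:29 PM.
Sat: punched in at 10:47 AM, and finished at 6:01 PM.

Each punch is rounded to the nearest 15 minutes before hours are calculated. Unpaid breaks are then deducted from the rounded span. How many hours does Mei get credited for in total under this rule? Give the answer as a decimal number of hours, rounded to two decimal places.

18.50 hours

Fri: in 10:49 AM→10:45 AM, out 10:29 PM→10:30 PM; 11 h 45 min − 30 min = 11 h 15 min
Sat: in 10:47 AM→10:45 AM, out 6:01 PM→6:00 PM; 7 h 15 min
Total credited: 18 h 30 min.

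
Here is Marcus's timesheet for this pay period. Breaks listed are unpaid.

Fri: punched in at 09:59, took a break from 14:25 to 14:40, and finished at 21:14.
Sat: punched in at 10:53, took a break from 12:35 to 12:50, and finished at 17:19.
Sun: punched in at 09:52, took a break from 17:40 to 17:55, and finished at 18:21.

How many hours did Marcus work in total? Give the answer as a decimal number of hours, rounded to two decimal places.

Fri: 09:59–21:14 = 11 h 15 min; less 15 min break → 11 h 0 min
Sat: 10:53–17:19 = 6 h 26 min; less 15 min break → 6 h 11 min
Sun: 09:52–18:21 = 8 h 29 min; less 15 min break → 8 h 14 min
Total: 11 h 0 min + 6 h 11 min + 8 h 14 min = 25 h 25 min.

25.42 hours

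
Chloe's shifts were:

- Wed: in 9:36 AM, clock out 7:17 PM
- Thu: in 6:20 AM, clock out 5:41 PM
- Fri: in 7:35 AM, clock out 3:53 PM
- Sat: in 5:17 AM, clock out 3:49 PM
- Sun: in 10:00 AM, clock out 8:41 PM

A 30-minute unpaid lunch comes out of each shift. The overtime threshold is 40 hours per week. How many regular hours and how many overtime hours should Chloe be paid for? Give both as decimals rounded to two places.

Regular 40.00 hours, overtime 8.05 hours

Wed: 9:36 AM–7:17 PM = 9 h 41 min; less 30 min break → 9 h 11 min
Thu: 6:20 AM–5:41 PM = 11 h 21 min; less 30 min break → 10 h 51 min
Fri: 7:35 AM–3:53 PM = 8 h 18 min; less 30 min break → 7 h 48 min
Sat: 5:17 AM–3:49 PM = 10 h 32 min; less 30 min break → 10 h 2 min
Sun: 10:00 AM–8:41 PM = 10 h 41 min; less 30 min break → 10 h 11 min
Total worked: 48 h 3 min = 48.05 h.
Threshold 40 h → overtime 8 h 3 min, regular 40 h 0 min.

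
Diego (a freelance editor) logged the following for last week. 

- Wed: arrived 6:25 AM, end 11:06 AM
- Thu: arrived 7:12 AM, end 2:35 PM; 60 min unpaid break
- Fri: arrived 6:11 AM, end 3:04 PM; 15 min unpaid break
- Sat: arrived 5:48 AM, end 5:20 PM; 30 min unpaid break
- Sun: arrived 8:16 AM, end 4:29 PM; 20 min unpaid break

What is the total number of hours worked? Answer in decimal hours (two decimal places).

38.62 hours

Wed: 6:25 AM–11:06 AM = 4 h 41 min
Thu: 7:12 AM–2:35 PM = 7 h 23 min; less 60 min break → 6 h 23 min
Fri: 6:11 AM–3:04 PM = 8 h 53 min; less 15 min break → 8 h 38 min
Sat: 5:48 AM–5:20 PM = 11 h 32 min; less 30 min break → 11 h 2 min
Sun: 8:16 AM–4:29 PM = 8 h 13 min; less 20 min break → 7 h 53 min
Total: 4 h 41 min + 6 h 23 min + 8 h 38 min + 11 h 2 min + 7 h 53 min = 38 h 37 min.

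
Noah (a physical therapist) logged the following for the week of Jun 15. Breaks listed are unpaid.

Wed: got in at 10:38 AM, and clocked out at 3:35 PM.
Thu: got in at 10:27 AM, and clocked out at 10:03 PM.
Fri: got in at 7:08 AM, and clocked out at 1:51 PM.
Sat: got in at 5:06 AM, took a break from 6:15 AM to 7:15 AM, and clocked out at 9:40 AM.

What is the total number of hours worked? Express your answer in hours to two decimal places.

26.83 hours

Wed: 10:38 AM–3:35 PM = 4 h 57 min
Thu: 10:27 AM–10:03 PM = 11 h 36 min
Fri: 7:08 AM–1:51 PM = 6 h 43 min
Sat: 5:06 AM–9:40 AM = 4 h 34 min; less 60 min break → 3 h 34 min
Total: 4 h 57 min + 11 h 36 min + 6 h 43 min + 3 h 34 min = 26 h 50 min.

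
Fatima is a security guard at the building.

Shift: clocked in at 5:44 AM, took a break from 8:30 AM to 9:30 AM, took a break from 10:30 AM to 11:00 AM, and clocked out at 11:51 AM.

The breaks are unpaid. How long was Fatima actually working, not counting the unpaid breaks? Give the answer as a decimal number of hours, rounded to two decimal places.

4.62 hours

Shift: 5:44 AM–11:51 AM = 6 h 7 min; less 90 min break → 4 h 37 min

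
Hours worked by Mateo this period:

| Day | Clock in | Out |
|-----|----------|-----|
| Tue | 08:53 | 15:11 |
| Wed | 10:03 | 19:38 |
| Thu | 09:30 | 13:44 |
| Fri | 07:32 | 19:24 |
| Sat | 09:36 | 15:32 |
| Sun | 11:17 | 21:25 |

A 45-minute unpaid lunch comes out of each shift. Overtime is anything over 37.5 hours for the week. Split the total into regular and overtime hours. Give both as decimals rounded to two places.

Tue: 08:53–15:11 = 6 h 18 min; less 45 min break → 5 h 33 min
Wed: 10:03–19:38 = 9 h 35 min; less 45 min break → 8 h 50 min
Thu: 09:30–13:44 = 4 h 14 min; less 45 min break → 3 h 29 min
Fri: 07:32–19:24 = 11 h 52 min; less 45 min break → 11 h 7 min
Sat: 09:36–15:32 = 5 h 56 min; less 45 min break → 5 h 11 min
Sun: 11:17–21:25 = 10 h 8 min; less 45 min break → 9 h 23 min
Total worked: 43 h 33 min = 43.55 h.
Threshold 37.5 h → overtime 6 h 3 min, regular 37 h 30 min.

Regular 37.50 hours, overtime 6.05 hours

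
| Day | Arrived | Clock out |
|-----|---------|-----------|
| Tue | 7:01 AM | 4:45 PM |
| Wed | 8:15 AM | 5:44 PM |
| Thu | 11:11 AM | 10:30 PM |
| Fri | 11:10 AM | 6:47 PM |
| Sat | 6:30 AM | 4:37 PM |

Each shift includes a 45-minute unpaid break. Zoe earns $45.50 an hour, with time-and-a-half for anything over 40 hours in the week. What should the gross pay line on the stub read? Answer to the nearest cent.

Tue: 7:01 AM–4:45 PM = 9 h 44 min; less 45 min break → 8 h 59 min
Wed: 8:15 AM–5:44 PM = 9 h 29 min; less 45 min break → 8 h 44 min
Thu: 11:11 AM–10:30 PM = 11 h 19 min; less 45 min break → 10 h 34 min
Fri: 11:10 AM–6:47 PM = 7 h 37 min; less 45 min break → 6 h 52 min
Sat: 6:30 AM–4:37 PM = 10 h 7 min; less 45 min break → 9 h 22 min
Total worked: 44 h 31 min = 2671 min.
Regular 40 h 0 min = 2400 min at $45.50/h; overtime 4 h 31 min = 271 min at $68.25/h.
Pay = (2400 × $45.50 + 271 × $68.25) ÷ 60 = $2128.26.

$2128.26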